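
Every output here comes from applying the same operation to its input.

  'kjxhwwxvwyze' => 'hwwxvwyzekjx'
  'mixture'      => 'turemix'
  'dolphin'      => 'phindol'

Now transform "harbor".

borhar

Each output is the input with this applied: move the first 3 characters to the end (rotate left by 3).
On "harbor" that produces "borhar".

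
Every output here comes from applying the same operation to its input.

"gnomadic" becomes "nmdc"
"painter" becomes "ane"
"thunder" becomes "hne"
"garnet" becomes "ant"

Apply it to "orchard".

Rule — keep every other character starting from the second (positions 2nd, 4th, 6th, ...).
So "orchard" becomes "rhr".

rhr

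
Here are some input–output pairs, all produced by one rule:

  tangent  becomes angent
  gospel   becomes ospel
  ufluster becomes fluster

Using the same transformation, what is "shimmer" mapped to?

The pattern: delete the first character.
For "shimmer" the result is "himmer".

himmer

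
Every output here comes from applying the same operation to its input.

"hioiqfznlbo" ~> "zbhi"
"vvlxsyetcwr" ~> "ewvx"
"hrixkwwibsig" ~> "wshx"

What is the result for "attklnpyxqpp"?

pqak

The transformation: keep one character in every 3, starting at position 1 (positions 1st, 4th, 7th, ...), then swap the front and back halves of the string.
Starting from "attklnpyxqpp": after the first operation, "akpq"; after the second, "pqak".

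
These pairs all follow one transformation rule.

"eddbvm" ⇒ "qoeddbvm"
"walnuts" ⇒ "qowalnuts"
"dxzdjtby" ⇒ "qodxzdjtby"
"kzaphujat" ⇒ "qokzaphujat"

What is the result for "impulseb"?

qoimpulseb

Rule — prepend "qo".
On "impulseb" that produces "qoimpulseb".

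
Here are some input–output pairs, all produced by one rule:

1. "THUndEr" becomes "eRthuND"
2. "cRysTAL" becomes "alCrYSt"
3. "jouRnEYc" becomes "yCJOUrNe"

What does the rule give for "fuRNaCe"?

cEFUrnA

The transformation: flip the case of every letter, then move the last 2 characters to the front (rotate right by 2).
For "fuRNaCe", step one produces "FUrnAcE"; step two turns that into "cEFUrnA".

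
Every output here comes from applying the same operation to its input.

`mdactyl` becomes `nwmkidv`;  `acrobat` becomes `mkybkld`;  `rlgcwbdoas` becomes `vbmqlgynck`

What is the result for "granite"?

bqxkdso

The rule is to shift every letter 10 places forward in the alphabet (wrapping around), then swap each adjacent pair of characters (1↔2, 3↔4, ...).
Working it through for "granite": intermediate "qbkxsdo", final "bqxkdso".
(Check on "acrobat": → "kmbylkd" → "mkybkld" ✓)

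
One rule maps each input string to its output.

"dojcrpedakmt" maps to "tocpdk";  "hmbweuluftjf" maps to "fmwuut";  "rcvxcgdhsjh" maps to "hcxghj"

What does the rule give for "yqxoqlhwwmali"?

What's happening: move the last character to the front, then keep every other character starting from the first (positions 1st, 3rd, 5th, ...).
For "yqxoqlhwwmali", step one produces "iyqxoqlhwwmal"; step two turns that into "iqolwml".

iqolwml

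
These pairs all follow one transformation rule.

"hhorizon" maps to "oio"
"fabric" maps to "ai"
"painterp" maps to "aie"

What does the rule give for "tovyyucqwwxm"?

The transformation: keep only the vowels.
Applying that to "tovyyucqwwxm" gives "ou".

ou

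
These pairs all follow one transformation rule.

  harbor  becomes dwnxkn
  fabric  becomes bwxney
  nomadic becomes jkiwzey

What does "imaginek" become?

eiwcejag

The rule is to shift every letter 4 places backward in the alphabet (wrapping around).
Applying that to "imaginek" gives "eiwcejag".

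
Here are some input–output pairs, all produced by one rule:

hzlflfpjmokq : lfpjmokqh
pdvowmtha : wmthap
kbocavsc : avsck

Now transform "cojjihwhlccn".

What's happening: move the first character to the end, then delete the first 3 characters.
On "cojjihwhlccn": the first step gives "ojjihwhlccnc", and the second then gives "ihwhlccnc".

ihwhlccnc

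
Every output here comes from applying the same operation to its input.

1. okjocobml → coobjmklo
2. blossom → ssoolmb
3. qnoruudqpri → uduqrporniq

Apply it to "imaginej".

ignaemji

The rule is to take characters alternately from the front and the back (1st, last, 2nd, 2nd-last, ...), then reverse the string.
Applying that to "imaginej" gives "ignaemji".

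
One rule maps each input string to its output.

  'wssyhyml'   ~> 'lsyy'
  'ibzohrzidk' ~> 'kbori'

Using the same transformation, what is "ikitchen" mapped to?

The rule is to keep every other character starting from the second (positions 2nd, 4th, 6th, ...), then move the last character to the front.
Working it through for "ikitchen": intermediate "kthn", final "nkth".

nkth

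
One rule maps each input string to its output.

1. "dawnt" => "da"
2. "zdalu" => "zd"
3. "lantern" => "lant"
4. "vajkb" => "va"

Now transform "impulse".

Looking at the pairs, the operation is to delete the last 3 characters.
"impulse" → "impu".

impu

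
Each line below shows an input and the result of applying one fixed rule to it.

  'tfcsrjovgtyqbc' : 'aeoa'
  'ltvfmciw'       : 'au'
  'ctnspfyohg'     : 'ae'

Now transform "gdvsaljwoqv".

In each case the input is transformed by: shift every letter 2 places backward in the alphabet (wrapping around), then keep only the vowels.
Applying that to "gdvsaljwoqv" gives "euo".

euo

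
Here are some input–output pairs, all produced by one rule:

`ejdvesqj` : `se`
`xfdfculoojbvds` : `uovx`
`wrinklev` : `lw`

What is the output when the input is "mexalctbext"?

cem

The rule is to move the first 3 characters to the end (rotate left by 3), then keep one character in every 3, starting at position 3 (positions 3rd, 6th, 9th, ...).
On "mexalctbext": the first step gives "alctbextmex", and the second then gives "cem".
(Check on "wrinklev": → "nklevwri" → "lw" ✓)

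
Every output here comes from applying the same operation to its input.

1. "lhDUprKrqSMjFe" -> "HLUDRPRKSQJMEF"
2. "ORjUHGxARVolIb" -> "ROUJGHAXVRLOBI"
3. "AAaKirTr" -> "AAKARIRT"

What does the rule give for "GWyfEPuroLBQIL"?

In each case the input is transformed by: swap each adjacent pair of characters (1↔2, 3↔4, ...), then convert every letter to uppercase.
Applying both steps to "GWyfEPuroLBQIL": "WGfyPEruLoQBLI", then "WGFYPERULOQBLI".
(Check on "AAaKirTr": → "AAKarirT" → "AAKARIRT" ✓)

WGFYPERULOQBLI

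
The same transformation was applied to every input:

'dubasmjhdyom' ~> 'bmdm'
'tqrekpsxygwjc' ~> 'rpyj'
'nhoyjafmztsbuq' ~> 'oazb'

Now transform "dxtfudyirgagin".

Looking at the pairs, the operation is to keep one character in every 3, starting at position 3 (positions 3rd, 6th, 9th, ...).
"dxtfudyirgagin" → "tdrg".

tdrg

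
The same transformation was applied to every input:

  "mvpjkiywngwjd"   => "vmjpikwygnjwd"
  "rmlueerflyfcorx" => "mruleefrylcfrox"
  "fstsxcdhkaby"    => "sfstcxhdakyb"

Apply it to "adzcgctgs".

daczcggts

In each case the input is transformed by: swap each adjacent pair of characters (1↔2, 3↔4, ...).
Applying that to "adzcgctgs" gives "daczcggts".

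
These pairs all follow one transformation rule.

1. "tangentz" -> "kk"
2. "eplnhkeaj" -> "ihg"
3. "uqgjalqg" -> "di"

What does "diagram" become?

Rule — shift every letter 3 places backward in the alphabet (wrapping around), then keep one character in every 3, starting at position 3 (positions 3rd, 6th, 9th, ...).
On "diagram": the first step gives "afxdoxj", and the second then gives "xx".

xx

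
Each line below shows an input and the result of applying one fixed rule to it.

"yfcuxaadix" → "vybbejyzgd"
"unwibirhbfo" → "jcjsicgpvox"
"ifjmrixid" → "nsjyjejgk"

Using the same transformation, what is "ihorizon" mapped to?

The rule is to move the first 3 characters to the end (rotate left by 3), then shift every letter 1 place forward in the alphabet (wrapping around).
"ihorizon" → "rizoniho" → "sjapojip".

sjapojip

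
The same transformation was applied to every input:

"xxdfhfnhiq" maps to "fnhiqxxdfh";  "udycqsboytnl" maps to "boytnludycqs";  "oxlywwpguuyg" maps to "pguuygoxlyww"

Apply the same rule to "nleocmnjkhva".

njkhvanleocm

Rule — swap the front and back halves of the string.
"nleocmnjkhva" → "njkhvanleocm".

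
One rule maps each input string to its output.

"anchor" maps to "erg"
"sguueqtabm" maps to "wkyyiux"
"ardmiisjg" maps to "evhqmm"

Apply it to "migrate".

qmkv

Rule — delete the last 3 characters, then shift every letter 4 places forward in the alphabet (wrapping around).
Working it through for "migrate": intermediate "migr", final "qmkv".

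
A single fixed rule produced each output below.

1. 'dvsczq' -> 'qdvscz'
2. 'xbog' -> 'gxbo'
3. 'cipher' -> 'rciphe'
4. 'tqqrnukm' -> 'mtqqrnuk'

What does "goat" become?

In each case the input is transformed by: move the last character to the front.
"goat" → "tgoa".

tgoa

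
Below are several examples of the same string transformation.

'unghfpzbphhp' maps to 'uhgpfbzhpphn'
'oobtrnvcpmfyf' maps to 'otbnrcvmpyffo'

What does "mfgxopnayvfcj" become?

mxgpoanvycfjf

In each case the input is transformed by: swap each adjacent pair of characters (1↔2, 3↔4, ...), then move the first character to the end.
Applying both steps to "mfgxopnayvfcj": "fmxgpoanvycfj", then "mxgpoanvycfjf".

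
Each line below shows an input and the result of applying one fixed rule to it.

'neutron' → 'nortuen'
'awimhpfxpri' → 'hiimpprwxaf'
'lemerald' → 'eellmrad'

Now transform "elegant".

eglntae

Looking at the pairs, the operation is to sort the characters into alphabetical order, then move the first 2 characters to the end (rotate left by 2).
For "elegant", step one produces "aeeglnt"; step two turns that into "eglntae".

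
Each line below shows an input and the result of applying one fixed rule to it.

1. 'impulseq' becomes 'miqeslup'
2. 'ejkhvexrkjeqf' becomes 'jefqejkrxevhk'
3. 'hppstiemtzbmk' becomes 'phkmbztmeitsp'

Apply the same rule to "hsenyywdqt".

The rule is to move the first 2 characters to the end (rotate left by 2), then reverse the string.
For "hsenyywdqt" the result is "shtqdwyyne".

shtqdwyyne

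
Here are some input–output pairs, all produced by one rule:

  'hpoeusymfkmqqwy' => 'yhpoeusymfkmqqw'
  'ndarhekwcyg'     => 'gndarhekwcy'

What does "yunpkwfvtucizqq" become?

qyunpkwfvtucizq

Looking at the pairs, the operation is to move the last character to the front.
For "yunpkwfvtucizqq" the result is "qyunpkwfvtucizq".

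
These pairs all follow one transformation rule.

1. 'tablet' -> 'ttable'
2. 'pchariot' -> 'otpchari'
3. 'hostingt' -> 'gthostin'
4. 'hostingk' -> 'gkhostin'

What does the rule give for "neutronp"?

What's happening: move the first 2 characters to the end (rotate left by 2), then swap the front and back halves of the string.
On "neutronp": the first step gives "utronpne", and the second then gives "npneutro".

npneutro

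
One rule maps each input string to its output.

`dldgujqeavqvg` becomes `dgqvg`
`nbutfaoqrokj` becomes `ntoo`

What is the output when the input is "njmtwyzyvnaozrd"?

Rule — keep one character in every 3, starting at position 1 (positions 1st, 4th, 7th, ...).
Applying that to "njmtwyzyvnaozrd" gives "ntznz".

ntznz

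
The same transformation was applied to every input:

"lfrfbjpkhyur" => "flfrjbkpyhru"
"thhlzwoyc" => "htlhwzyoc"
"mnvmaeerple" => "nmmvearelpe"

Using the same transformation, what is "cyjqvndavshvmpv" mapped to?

ycqjnvadsvvhpmv

Looking at the pairs, the operation is to swap each adjacent pair of characters (1↔2, 3↔4, ...).
Applying that to "cyjqvndavshvmpv" gives "ycqjnvadsvvhpmv".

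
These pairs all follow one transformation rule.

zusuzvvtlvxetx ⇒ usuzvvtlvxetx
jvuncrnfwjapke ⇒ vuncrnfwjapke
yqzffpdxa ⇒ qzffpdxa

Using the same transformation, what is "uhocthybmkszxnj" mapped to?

hocthybmkszxnj

In each case the input is transformed by: delete the first character.
Applying that to "uhocthybmkszxnj" gives "hocthybmkszxnj".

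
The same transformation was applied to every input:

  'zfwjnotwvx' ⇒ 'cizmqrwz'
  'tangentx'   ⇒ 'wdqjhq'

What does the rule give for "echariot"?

In each case the input is transformed by: shift every letter 3 places forward in the alphabet (wrapping around), then delete the last 2 characters.
"echariot" → "hfkdulrw" → "hfkdul".

hfkdul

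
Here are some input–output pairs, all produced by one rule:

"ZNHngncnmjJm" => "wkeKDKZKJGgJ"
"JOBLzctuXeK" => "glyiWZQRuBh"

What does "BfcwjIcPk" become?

The pattern: flip the case of every letter, then shift every letter 3 places backward in the alphabet (wrapping around).
Starting from "BfcwjIcPk": after the first operation, "bFCWJiCpK"; after the second, "yCZTGfZmH".

yCZTGfZmH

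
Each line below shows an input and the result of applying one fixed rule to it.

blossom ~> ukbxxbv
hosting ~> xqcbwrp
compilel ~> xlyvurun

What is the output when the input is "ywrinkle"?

Looking at the pairs, the operation is to shift every letter 9 places forward in the alphabet (wrapping around), then swap each adjacent pair of characters (1↔2, 3↔4, ...).
Applying both steps to "ywrinkle": "hfarwtun", then "fhratwnu".

fhratwnu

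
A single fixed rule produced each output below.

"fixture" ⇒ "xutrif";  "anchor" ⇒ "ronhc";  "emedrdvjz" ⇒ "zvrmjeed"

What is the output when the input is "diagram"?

The rule is to sort the characters into reverse alphabetical order, then delete the last character.
Applying both steps to "diagram": "rmigdaa", then "rmigda".

rmigda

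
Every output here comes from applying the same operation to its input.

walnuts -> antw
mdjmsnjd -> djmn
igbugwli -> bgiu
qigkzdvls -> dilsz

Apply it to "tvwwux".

tvw

The pattern: sort the characters into alphabetical order, then keep every other character starting from the first (positions 1st, 3rd, 5th, ...).
"tvwwux" → "tvw".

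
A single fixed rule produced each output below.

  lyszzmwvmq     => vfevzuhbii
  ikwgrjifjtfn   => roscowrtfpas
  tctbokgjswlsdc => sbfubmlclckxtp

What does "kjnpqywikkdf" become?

frttmotswyzh

The transformation: swap the front and back halves of the string, then shift every letter 9 places forward in the alphabet (wrapping around).
Starting from "kjnpqywikkdf": after the first operation, "wikkdfkjnpqy"; after the second, "frttmotswyzh".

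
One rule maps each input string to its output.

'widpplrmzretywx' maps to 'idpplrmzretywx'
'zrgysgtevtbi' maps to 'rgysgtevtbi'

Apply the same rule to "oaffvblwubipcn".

affvblwubipcn

The transformation: delete the first character.
Doing the same to "oaffvblwubipcn": "affvblwubipcn".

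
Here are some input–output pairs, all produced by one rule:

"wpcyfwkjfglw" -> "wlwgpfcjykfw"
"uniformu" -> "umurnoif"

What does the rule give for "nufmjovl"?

Looking at the pairs, the operation is to move the last character to the front, then take characters alternately from the front and the back (1st, last, 2nd, 2nd-last, ...).
Doing the same to "nufmjovl": "lvnoujfm".

lvnoujfm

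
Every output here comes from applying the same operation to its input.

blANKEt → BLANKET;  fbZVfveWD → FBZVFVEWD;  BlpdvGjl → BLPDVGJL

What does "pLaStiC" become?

Each output is the input with this applied: convert every letter to uppercase.
Applying that to "pLaStiC" gives "PLASTIC".

PLASTIC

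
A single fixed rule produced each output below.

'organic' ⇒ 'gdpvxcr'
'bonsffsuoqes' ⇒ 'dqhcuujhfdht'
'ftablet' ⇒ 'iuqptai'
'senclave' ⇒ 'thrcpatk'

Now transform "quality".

Each output is the input with this applied: swap each adjacent pair of characters (1↔2, 3↔4, ...), then shift every letter 11 places backward in the alphabet (wrapping around).
On "quality": the first step gives "uqlatiy", and the second then gives "jfapixn".

jfapixn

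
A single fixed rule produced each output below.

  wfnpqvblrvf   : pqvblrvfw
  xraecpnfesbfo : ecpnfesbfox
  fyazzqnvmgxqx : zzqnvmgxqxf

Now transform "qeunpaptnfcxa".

npaptnfcxaq

In each case the input is transformed by: move the first 3 characters to the end (rotate left by 3), then delete the last 2 characters.
"qeunpaptnfcxa" → "npaptnfcxaq".
(Check on "xraecpnfesbfo": → "ecpnfesbfoxra" → "ecpnfesbfox" ✓)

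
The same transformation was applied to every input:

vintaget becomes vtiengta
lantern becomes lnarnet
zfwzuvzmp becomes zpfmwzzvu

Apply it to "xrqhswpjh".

xhrjqphws

What's happening: take characters alternately from the front and the back (1st, last, 2nd, 2nd-last, ...).
For "xrqhswpjh" the result is "xhrjqphws".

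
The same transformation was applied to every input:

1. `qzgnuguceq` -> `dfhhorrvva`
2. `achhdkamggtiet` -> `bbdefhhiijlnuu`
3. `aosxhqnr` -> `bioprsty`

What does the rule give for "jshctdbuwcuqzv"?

What's happening: sort the characters into alphabetical order, then shift every letter 1 place forward in the alphabet (wrapping around).
On "jshctdbuwcuqzv": the first step gives "bccdhjqstuuvwz", and the second then gives "cddeikrtuvvwxa".

cddeikrtuvvwxa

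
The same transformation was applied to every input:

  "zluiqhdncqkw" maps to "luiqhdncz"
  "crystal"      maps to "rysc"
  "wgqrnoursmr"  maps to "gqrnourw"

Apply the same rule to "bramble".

Each output is the input with this applied: delete the last 3 characters, then move the first character to the end.
For "bramble", step one produces "bram"; step two turns that into "ramb".

ramb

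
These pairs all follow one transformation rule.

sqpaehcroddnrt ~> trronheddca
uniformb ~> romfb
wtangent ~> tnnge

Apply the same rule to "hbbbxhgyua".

Each output is the input with this applied: delete the first 3 characters, then sort the characters into reverse alphabetical order.
Applying that to "hbbbxhgyua" gives "yxuhgba".

yxuhgba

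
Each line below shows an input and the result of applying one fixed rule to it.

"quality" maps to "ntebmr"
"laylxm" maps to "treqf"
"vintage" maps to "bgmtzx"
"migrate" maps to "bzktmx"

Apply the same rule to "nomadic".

hftwbv

What's happening: delete the first character, then shift every letter 7 places backward in the alphabet (wrapping around).
For "nomadic", step one produces "omadic"; step two turns that into "hftwbv".
(Check on "laylxm": → "aylxm" → "treqf" ✓)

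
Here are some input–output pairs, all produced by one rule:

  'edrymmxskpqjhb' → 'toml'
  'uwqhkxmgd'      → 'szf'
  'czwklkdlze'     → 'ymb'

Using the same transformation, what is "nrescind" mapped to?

gk

The pattern: keep one character in every 3, starting at position 3 (positions 3rd, 6th, 9th, ...), then shift every letter 2 places forward in the alphabet (wrapping around).
Starting from "nrescind": after the first operation, "ei"; after the second, "gk".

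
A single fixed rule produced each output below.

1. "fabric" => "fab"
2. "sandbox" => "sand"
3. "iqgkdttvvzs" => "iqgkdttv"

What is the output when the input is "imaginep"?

Each output is the input with this applied: delete the last 3 characters.
Doing the same to "imaginep": "imagi".

imagi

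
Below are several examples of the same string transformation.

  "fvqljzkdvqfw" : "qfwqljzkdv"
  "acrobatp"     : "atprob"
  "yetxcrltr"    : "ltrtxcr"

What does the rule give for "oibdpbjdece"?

In each case the input is transformed by: delete the first 2 characters, then move the last 3 characters to the front (rotate right by 3).
For "oibdpbjdece" the result is "ecebdpbjd".
(Check on "yetxcrltr": → "txcrltr" → "ltrtxcr" ✓)

ecebdpbjd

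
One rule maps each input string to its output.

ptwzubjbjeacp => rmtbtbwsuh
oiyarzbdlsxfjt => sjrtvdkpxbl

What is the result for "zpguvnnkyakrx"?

Each output is the input with this applied: delete the first 3 characters, then shift every letter 8 places backward in the alphabet (wrapping around).
On "zpguvnnkyakrx": the first step gives "uvnnkyakrx", and the second then gives "mnffcqscjp".

mnffcqscjp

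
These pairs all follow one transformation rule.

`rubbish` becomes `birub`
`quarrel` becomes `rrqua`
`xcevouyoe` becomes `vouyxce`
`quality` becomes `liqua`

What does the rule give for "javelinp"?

elijav

The rule is to delete the last 2 characters, then move the first 3 characters to the end (rotate left by 3).
"javelinp" → "javeli" → "elijav".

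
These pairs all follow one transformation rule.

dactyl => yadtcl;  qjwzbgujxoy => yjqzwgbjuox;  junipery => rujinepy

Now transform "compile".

eocpmli

Rule — swap each adjacent pair of characters (1↔2, 3↔4, ...), then move the last character to the front.
On "compile": the first step gives "ocpmlie", and the second then gives "eocpmli".
(Check on "qjwzbgujxoy": → "jqzwgbjuoxy" → "yjqzwgbjuox" ✓)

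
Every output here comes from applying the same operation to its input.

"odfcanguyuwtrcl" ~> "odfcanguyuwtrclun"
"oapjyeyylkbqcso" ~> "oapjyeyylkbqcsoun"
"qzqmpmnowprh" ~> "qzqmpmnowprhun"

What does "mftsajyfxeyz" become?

The transformation: append "un".
For "mftsajyfxeyz" the result is "mftsajyfxeyzun".

mftsajyfxeyzun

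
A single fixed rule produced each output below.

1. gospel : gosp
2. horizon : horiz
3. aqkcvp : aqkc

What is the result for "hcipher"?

hciph

What's happening: delete the last 2 characters.
Applying that to "hcipher" gives "hciph".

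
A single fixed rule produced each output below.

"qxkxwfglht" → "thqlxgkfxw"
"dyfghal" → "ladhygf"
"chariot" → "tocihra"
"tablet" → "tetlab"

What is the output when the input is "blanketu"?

The pattern: move the last character to the front, then take characters alternately from the front and the back (1st, last, 2nd, 2nd-last, ...).
Working it through for "blanketu": intermediate "ublanket", final "utbelkan".

utbelkan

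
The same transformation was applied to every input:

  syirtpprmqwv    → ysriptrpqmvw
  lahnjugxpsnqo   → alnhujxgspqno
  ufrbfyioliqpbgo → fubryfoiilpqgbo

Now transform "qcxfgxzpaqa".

The rule is to swap each adjacent pair of characters (1↔2, 3↔4, ...).
So "qcxfgxzpaqa" becomes "cqfxxgpzqaa".

cqfxxgpzqaa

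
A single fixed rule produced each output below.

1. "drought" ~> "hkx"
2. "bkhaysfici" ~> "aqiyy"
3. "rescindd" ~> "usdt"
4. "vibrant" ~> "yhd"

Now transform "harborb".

Rule — shift every letter 10 places backward in the alphabet (wrapping around), then keep every other character starting from the second (positions 2nd, 4th, 6th, ...).
For "harborb", step one produces "xqhrehr"; step two turns that into "qrh".
(Check on "vibrant": → "lyrhqdj" → "yhd" ✓)

qrh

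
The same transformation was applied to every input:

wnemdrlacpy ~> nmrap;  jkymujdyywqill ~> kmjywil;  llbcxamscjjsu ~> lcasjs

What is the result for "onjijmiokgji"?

nimogi

Looking at the pairs, the operation is to keep every other character starting from the second (positions 2nd, 4th, 6th, ...).
On "onjijmiokgji" that produces "nimogi".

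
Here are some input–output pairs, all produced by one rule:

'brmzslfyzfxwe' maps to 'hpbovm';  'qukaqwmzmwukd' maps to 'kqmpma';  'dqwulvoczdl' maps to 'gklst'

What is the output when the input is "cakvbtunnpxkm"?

qljdfa

Rule — keep every other character starting from the second (positions 2nd, 4th, 6th, ...), then shift every letter 10 places backward in the alphabet (wrapping around).
Working it through for "cakvbtunnpxkm": intermediate "avtnpk", final "qljdfa".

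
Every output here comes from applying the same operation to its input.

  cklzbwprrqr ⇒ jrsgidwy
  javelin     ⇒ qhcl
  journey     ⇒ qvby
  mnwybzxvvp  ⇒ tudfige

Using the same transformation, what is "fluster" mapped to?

msbz

In each case the input is transformed by: shift every letter 7 places forward in the alphabet (wrapping around), then delete the last 3 characters.
Starting from "fluster": after the first operation, "msbzaly"; after the second, "msbz".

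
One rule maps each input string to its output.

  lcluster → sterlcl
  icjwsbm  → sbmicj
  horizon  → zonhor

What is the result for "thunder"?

The pattern: move the first 3 characters to the end (rotate left by 3), then delete the first character.
Applying both steps to "thunder": "nderthu", then "derthu".

derthu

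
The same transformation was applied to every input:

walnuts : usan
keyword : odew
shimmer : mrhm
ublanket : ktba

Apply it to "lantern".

In each case the input is transformed by: move the last 3 characters to the front (rotate right by 3), then keep every other character starting from the first (positions 1st, 3rd, 5th, ...).
Starting from "lantern": after the first operation, "ernlant"; after the second, "enat".

enat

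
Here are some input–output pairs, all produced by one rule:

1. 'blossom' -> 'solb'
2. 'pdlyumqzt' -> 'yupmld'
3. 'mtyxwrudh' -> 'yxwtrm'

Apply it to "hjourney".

urojh

Each output is the input with this applied: delete the last 3 characters, then sort the characters into reverse alphabetical order.
Applying both steps to "hjourney": "hjour", then "urojh".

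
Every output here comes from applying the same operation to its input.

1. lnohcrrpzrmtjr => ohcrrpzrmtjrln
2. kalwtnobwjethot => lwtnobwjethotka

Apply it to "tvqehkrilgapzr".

Looking at the pairs, the operation is to move the first 2 characters to the end (rotate left by 2).
"tvqehkrilgapzr" → "qehkrilgapzrtv".

qehkrilgapzrtv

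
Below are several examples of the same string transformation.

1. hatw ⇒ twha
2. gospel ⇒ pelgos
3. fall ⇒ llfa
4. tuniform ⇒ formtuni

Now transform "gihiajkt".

What's happening: swap the front and back halves of the string.
For "gihiajkt" the result is "ajktgihi".

ajktgihi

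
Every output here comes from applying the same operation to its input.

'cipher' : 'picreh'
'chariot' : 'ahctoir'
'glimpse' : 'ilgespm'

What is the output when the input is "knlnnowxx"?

What's happening: move the first 3 characters to the end (rotate left by 3), then reverse the string.
"knlnnowxx" → "nnowxxknl" → "lnkxxwonn".

lnkxxwonn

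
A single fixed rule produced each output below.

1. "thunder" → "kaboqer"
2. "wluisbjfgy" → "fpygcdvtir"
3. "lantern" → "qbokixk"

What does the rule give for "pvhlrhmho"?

ioejelmse

Each output is the input with this applied: move the first 3 characters to the end (rotate left by 3), then shift every letter 3 places backward in the alphabet (wrapping around).
"pvhlrhmho" → "lrhmhopvh" → "ioejelmse".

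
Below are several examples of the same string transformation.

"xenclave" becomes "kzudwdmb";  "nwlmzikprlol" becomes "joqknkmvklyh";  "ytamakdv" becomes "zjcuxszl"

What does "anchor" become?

gnqzmb

The transformation: swap the front and back halves of the string, then shift every letter 1 place backward in the alphabet (wrapping around).
"anchor" → "horanc" → "gnqzmb".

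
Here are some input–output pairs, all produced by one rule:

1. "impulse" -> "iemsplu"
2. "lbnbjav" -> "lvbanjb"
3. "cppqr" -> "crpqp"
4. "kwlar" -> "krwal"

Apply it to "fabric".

fcaibr

The pattern: take characters alternately from the front and the back (1st, last, 2nd, 2nd-last, ...).
On "fabric" that produces "fcaibr".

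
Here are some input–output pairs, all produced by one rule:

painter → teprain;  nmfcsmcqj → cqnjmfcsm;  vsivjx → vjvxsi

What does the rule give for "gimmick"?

icgkimm

The pattern: swap the first and last characters, then move the last 3 characters to the front (rotate right by 3).
On "gimmick": the first step gives "kimmicg", and the second then gives "icgkimm".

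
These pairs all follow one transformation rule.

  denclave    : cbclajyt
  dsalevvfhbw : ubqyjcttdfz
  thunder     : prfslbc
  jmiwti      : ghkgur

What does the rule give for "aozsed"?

Looking at the pairs, the operation is to move the last character to the front, then shift every letter 2 places backward in the alphabet (wrapping around).
"aozsed" → "daozse" → "bymxqc".

bymxqc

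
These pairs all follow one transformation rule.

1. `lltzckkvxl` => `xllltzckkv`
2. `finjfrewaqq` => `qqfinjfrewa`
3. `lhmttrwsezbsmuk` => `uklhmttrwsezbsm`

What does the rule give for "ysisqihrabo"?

In each case the input is transformed by: move the last 2 characters to the front (rotate right by 2).
So "ysisqihrabo" becomes "boysisqihra".

boysisqihra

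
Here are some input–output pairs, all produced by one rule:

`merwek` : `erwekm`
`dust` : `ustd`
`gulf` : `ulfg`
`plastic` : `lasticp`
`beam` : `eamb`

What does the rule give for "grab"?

What's happening: move the first character to the end.
So "grab" becomes "rabg".

rabg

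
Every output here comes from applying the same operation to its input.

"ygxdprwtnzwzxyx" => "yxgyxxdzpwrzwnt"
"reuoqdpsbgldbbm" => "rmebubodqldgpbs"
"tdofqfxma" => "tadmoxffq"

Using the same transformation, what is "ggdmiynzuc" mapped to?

gcgudzmniy

In each case the input is transformed by: take characters alternately from the front and the back (1st, last, 2nd, 2nd-last, ...).
"ggdmiynzuc" → "gcgudzmniy".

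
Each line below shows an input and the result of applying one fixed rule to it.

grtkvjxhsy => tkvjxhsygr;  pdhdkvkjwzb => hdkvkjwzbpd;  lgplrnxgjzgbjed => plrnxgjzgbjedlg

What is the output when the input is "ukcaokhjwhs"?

The rule is to move the first 2 characters to the end (rotate left by 2).
So "ukcaokhjwhs" becomes "caokhjwhsuk".

caokhjwhsuk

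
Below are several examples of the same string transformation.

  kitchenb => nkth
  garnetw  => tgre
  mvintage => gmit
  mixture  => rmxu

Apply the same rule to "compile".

The transformation: move the last 2 characters to the front (rotate right by 2), then keep every other character starting from the first (positions 1st, 3rd, 5th, ...).
On "compile": the first step gives "lecompi", and the second then gives "lcmi".
(Check on "kitchenb": → "nbkitche" → "nkth" ✓)

lcmi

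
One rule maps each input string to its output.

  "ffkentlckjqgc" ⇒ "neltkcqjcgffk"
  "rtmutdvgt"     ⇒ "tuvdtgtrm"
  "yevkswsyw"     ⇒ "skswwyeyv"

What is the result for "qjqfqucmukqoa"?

Each output is the input with this applied: move the first 3 characters to the end (rotate left by 3), then swap each adjacent pair of characters (1↔2, 3↔4, ...).
"qjqfqucmukqoa" → "fqucmukqoaqjq" → "qfcuumqkaojqq".

qfcuumqkaojqq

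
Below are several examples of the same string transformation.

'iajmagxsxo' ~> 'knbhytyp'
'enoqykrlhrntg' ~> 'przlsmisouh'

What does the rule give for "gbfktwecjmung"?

The pattern: delete the first 2 characters, then shift every letter 1 place forward in the alphabet (wrapping around).
On "gbfktwecjmung": the first step gives "fktwecjmung", and the second then gives "gluxfdknvoh".

gluxfdknvoh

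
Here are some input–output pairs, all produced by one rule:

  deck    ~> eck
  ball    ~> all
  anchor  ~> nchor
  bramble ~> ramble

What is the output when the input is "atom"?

tom

Rule — delete the first character.
So "atom" becomes "tom".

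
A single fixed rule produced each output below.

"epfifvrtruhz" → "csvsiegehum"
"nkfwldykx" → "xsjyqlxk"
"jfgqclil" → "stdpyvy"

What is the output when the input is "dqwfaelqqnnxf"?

Rule — delete the first character, then shift every letter 13 places forward in the alphabet (wrapping around) — i.e. ROT13.
For "dqwfaelqqnnxf", step one produces "qwfaelqqnnxf"; step two turns that into "djsnryddaaks".

djsnryddaaks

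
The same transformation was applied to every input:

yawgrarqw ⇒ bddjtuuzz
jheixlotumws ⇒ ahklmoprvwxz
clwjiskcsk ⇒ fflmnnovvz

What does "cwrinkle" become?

fhlnoquz

In each case the input is transformed by: shift every letter 3 places forward in the alphabet (wrapping around), then sort the characters into alphabetical order.
Starting from "cwrinkle": after the first operation, "fzulqnoh"; after the second, "fhlnoquz".
(Check on "jheixlotumws": → "mkhlaorwxpzv" → "ahklmoprvwxz" ✓)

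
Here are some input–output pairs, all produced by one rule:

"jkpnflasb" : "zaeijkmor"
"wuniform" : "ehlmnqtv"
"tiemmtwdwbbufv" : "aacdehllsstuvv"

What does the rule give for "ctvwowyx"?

The rule is to sort the characters into alphabetical order, then shift every letter 1 place backward in the alphabet (wrapping around).
"ctvwowyx" → "cotvwwxy" → "bnsuvvwx".

bnsuvvwx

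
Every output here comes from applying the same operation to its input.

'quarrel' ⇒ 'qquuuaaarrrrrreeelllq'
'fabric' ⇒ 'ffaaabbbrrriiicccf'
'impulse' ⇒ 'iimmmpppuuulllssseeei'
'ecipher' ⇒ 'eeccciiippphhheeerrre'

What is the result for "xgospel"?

xxgggooossspppeeelllx

The transformation: repeat every character 3 times, then move the first character to the end.
"xgospel" → "xxxgggooossspppeeelll" → "xxgggooossspppeeelllx".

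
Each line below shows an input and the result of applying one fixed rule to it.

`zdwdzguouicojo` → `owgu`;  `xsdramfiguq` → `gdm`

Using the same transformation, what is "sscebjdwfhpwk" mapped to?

In each case the input is transformed by: keep one character in every 3, starting at position 3 (positions 3rd, 6th, 9th, ...), then move the last character to the front.
Doing the same to "sscebjdwfhpwk": "wcjf".

wcjf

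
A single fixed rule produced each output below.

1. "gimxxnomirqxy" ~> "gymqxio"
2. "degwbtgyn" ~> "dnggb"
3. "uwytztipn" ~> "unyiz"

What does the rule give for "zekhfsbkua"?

zukbf

The rule is to keep every other character starting from the first (positions 1st, 3rd, 5th, ...), then take characters alternately from the front and the back (1st, last, 2nd, 2nd-last, ...).
"zekhfsbkua" → "zukbf".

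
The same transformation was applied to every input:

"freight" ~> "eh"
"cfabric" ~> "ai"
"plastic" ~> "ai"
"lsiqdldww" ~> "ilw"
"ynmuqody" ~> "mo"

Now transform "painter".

Rule — keep one character in every 3, starting at position 3 (positions 3rd, 6th, 9th, ...).
Applying that to "painter" gives "ie".

ie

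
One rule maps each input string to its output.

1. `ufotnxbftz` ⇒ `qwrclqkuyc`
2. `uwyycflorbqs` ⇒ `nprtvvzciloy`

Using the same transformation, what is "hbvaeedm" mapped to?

Rule — move the last 2 characters to the front (rotate right by 2), then shift every letter 3 places backward in the alphabet (wrapping around).
Starting from "hbvaeedm": after the first operation, "dmhbvaee"; after the second, "ajeysxbb".

ajeysxbb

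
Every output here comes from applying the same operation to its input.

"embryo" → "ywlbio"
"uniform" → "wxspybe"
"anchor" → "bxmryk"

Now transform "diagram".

In each case the input is transformed by: swap the first and last characters, then shift every letter 10 places forward in the alphabet (wrapping around).
Working it through for "diagram": intermediate "miagrad", final "wskqbkn".

wskqbkn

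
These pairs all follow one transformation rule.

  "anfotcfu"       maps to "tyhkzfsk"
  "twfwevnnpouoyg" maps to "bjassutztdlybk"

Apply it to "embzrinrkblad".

What's happening: move the first 3 characters to the end (rotate left by 3), then shift every letter 5 places forward in the alphabet (wrapping around).
"embzrinrkblad" → "zrinrkblademb" → "ewnswpgqfijrg".
(Check on "anfotcfu": → "otcfuanf" → "tyhkzfsk" ✓)

ewnswpgqfijrg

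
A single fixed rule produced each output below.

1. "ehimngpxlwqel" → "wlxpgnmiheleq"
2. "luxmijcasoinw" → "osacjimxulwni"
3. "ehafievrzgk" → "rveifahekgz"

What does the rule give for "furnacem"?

anrufmec

Each output is the input with this applied: reverse the string, then move the first 3 characters to the end (rotate left by 3).
So "furnacem" becomes "anrufmec".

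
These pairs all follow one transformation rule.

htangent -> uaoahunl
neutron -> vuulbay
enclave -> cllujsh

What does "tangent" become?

Looking at the pairs, the operation is to move the last 2 characters to the front (rotate right by 2), then shift every letter 7 places forward in the alphabet (wrapping around).
For "tangent", step one produces "nttange"; step two turns that into "uaahunl".
(Check on "enclave": → "veencla" → "cllujsh" ✓)

uaahunl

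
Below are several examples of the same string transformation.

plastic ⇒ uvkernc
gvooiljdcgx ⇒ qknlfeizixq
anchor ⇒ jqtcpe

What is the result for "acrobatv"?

The transformation: shift every letter 2 places forward in the alphabet (wrapping around), then move the first 3 characters to the end (rotate left by 3).
Applying both steps to "acrobatv": "cetqdcvx", then "qdcvxcet".

qdcvxcet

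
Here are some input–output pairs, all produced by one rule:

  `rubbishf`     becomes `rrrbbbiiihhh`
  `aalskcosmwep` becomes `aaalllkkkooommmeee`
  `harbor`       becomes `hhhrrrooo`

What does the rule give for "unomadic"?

uuuoooaaaiii

The transformation: keep every other character starting from the first (positions 1st, 3rd, 5th, ...), then repeat every character 3 times.
"unomadic" → "uoai" → "uuuoooaaaiii".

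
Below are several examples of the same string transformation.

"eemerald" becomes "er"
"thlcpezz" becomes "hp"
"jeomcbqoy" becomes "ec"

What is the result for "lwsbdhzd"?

wd

The rule is to keep one character in every 3, starting at position 2 (positions 2nd, 5th, 8th, ...), then delete the last character.
Working it through for "lwsbdhzd": intermediate "wdd", final "wd".
(Check on "jeomcbqoy": → "eco" → "ec" ✓)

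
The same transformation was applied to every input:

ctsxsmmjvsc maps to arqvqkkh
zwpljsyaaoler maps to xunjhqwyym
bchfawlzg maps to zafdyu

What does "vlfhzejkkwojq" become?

tjdfxchiiu

The rule is to delete the last 3 characters, then shift every letter 2 places backward in the alphabet (wrapping around).
Working it through for "vlfhzejkkwojq": intermediate "vlfhzejkkw", final "tjdfxchiiu".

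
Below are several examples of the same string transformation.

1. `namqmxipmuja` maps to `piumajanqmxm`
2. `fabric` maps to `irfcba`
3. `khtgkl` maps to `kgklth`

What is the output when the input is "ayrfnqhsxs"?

Each output is the input with this applied: swap the front and back halves of the string, then swap each adjacent pair of characters (1↔2, 3↔4, ...).
For "ayrfnqhsxs", step one produces "qhsxsayrfn"; step two turns that into "hqxsasrynf".

hqxsasrynf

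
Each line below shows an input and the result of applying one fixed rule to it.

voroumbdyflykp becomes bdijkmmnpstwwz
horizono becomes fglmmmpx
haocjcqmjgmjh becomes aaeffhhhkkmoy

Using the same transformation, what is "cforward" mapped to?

abdmppuy

The rule is to shift every letter 2 places backward in the alphabet (wrapping around), then sort the characters into alphabetical order.
On "cforward": the first step gives "admpuypb", and the second then gives "abdmppuy".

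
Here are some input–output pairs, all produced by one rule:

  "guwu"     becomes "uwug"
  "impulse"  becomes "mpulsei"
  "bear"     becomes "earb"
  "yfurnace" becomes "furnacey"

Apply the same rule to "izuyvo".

zuyvoi

Looking at the pairs, the operation is to move the first character to the end.
Doing the same to "izuyvo": "zuyvoi".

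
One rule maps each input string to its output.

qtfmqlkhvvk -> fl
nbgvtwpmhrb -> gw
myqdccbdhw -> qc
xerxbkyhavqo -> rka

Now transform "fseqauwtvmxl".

euv

Each output is the input with this applied: keep one character in every 3, starting at position 3 (positions 3rd, 6th, 9th, ...), then delete the last character.
"fseqauwtvmxl" → "euvl" → "euv".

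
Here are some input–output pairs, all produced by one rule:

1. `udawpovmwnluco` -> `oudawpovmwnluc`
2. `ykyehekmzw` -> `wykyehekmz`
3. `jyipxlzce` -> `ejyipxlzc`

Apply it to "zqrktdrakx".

xzqrktdrak

The transformation: move the last character to the front.
Doing the same to "zqrktdrakx": "xzqrktdrak".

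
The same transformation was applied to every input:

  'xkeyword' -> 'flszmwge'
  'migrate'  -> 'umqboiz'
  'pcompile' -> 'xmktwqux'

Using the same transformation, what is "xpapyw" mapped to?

The rule is to shift every letter 8 places forward in the alphabet (wrapping around), then take characters alternately from the front and the back (1st, last, 2nd, 2nd-last, ...).
On "xpapyw" that produces "fexgix".

fexgix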